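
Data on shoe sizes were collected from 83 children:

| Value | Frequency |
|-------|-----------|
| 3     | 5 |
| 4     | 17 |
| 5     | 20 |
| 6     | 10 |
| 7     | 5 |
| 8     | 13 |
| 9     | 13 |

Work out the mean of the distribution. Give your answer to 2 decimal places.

Values: 3, 4, 5, 6, 7, 8, 9
Σfx = 5×3 + 17×4 + 20×5 + 10×6 + 5×7 + 13×8 + 13×9 = 499
n = Σf = 83
Mean = 499 / 83 = 6.0120

6.01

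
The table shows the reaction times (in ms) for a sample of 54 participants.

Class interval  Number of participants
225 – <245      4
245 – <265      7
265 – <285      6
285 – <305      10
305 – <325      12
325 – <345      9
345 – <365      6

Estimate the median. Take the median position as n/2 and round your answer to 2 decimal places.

305.00

Cumulative frequencies: 4, 11, 17, 27, 39, 48, 54
n = 54; position = n/2 = 27.
This falls in the class 285 – <305: L = 285, F = 17, f = 10, h = 20.
Median ≈ 285 + ((27 − 17) / 10) × 20 = 305.0000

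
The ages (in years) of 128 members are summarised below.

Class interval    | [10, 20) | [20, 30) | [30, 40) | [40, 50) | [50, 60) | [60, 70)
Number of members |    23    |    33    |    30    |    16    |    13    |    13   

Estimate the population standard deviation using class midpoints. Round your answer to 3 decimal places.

Midpoints: 15, 25, 35, 45, 55, 65
n = 128, Σfm = 4500, mean = 35.1562
Σfm² = 189200
Σf(m − x̄)² = Σfm² − (Σfm)²/n = 189200 − 4500²/128 = 30996.8750
Population variance = 30996.8750 / 128 = 242.1631
Standard deviation = √242.1631 = 15.5616

15.562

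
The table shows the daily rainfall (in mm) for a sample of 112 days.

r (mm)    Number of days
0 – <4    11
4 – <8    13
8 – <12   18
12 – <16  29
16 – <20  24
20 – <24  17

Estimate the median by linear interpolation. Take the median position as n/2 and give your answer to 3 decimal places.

Cumulative frequencies: 11, 24, 42, 71, 95, 112
n = 112; position = n/2 = 56.
This falls in the class 12 – <16: L = 12, F = 42, f = 29, h = 4.
Median ≈ 12 + ((56 − 42) / 29) × 4 = 13.9310

13.931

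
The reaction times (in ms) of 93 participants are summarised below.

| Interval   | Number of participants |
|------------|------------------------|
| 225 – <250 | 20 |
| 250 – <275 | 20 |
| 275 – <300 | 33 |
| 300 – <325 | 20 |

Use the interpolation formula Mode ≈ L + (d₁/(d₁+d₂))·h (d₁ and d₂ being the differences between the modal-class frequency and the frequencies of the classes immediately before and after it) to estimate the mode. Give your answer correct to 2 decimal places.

287.50

Modal class: 275 – <300 (highest frequency 33).
d₁ = 33 − 20 = 13, d₂ = 33 − 20 = 13
Mode ≈ 275 + (13/(13+13)) × 25 = 275 + 12.5000 = 287.5000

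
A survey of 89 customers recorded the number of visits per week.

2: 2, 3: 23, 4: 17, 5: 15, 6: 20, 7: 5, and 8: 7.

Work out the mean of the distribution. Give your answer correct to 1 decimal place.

4.8

Values: 2, 3, 4, 5, 6, 7, 8
Σfx = 2×2 + 23×3 + 17×4 + 15×5 + 20×6 + 5×7 + 7×8 = 427
n = Σf = 89
Mean = 427 / 89 = 4.7978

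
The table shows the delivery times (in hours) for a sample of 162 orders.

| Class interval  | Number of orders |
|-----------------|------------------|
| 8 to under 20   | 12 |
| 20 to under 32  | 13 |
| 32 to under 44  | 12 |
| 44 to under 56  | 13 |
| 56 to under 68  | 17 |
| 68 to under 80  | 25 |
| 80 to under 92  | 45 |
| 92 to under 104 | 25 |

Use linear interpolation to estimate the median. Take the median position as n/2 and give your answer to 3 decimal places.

74.720

Cumulative frequencies: 12, 25, 37, 50, 67, 92, 137, 162
n = 162; position = n/2 = 81.
This falls in the class 68 to under 80: L = 68, F = 67, f = 25, h = 12.
Median ≈ 68 + ((81 − 67) / 25) × 12 = 74.7200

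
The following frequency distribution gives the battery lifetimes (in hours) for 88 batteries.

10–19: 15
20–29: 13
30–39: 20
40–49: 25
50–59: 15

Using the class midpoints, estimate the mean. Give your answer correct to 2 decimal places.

Midpoints: 14.5, 24.5, 34.5, 44.5, 54.5
Σfm = 15×14.5 + 13×24.5 + 20×34.5 + 25×44.5 + 15×54.5 = 3156
n = Σf = 88
Mean = 3156 / 88 = 35.8636

35.86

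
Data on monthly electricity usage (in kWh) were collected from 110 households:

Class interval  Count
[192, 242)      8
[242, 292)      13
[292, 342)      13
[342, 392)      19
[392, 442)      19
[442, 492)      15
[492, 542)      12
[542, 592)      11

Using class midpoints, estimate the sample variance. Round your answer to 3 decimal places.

10559.633

Midpoints: 217, 267, 317, 367, 417, 467, 517, 567
n = 110, Σfm = 43670, mean = 397.0000
Σfm² = 18487990
Σf(m − x̄)² = Σfm² − (Σfm)²/n = 18487990 − 43670²/110 = 1151000.0000
Sample variance = 1151000.0000 / 109 = 10559.6330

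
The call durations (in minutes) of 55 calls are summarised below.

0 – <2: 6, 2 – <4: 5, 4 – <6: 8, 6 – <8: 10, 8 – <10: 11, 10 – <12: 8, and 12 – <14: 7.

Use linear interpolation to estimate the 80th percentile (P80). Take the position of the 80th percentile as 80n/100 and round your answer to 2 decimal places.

Cumulative frequencies: 6, 11, 19, 29, 40, 48, 55
n = 55; position = 80n/100 = 44.
This falls in the class 10 – <12: L = 10, F = 40, f = 8, h = 2.
80th percentile ≈ 10 + ((44 − 40) / 8) × 2 = 11.0000

11.00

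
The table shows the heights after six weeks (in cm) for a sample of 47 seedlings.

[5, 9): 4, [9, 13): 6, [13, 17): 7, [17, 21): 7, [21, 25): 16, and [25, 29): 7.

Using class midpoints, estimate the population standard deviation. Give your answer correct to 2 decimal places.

Midpoints: 7, 11, 15, 19, 23, 27
n = 47, Σfm = 889, mean = 18.9149
Σfm² = 18591
Σf(m − x̄)² = Σfm² − (Σfm)²/n = 18591 − 889²/47 = 1775.6596
Population variance = 1775.6596 / 47 = 37.7800
Standard deviation = √37.7800 = 6.1465

6.15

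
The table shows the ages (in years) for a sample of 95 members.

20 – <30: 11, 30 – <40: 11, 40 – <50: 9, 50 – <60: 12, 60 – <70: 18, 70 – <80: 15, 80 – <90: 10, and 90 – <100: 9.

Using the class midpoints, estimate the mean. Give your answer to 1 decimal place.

60.3

Midpoints: 25, 35, 45, 55, 65, 75, 85, 95
Σfm = 11×25 + 11×35 + 9×45 + 12×55 + 18×65 + 15×75 + 10×85 + 9×95 = 5725
n = Σf = 95
Mean = 5725 / 95 = 60.2632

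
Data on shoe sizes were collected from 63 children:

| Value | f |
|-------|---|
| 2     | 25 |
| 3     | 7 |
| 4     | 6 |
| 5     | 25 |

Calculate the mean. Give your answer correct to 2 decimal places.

Values: 2, 3, 4, 5
Σfx = 25×2 + 7×3 + 6×4 + 25×5 = 220
n = Σf = 63
Mean = 220 / 63 = 3.4921

3.49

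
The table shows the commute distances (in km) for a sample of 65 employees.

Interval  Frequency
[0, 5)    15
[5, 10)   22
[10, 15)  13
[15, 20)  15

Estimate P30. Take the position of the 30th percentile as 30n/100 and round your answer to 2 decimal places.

6.02

Cumulative frequencies: 15, 37, 50, 65
n = 65; position = 30n/100 = 19.5.
This falls in the class [5, 10): L = 5, F = 15, f = 22, h = 5.
30th percentile ≈ 5 + ((19.5 − 15) / 22) × 5 = 6.0227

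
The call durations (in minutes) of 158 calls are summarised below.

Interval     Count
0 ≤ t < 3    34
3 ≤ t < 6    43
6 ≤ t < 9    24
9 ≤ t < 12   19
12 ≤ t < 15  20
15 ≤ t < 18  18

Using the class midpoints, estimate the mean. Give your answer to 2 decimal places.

7.54

Midpoints: 1.5, 4.5, 7.5, 10.5, 13.5, 16.5
Σfm = 34×1.5 + 43×4.5 + 24×7.5 + 19×10.5 + 20×13.5 + 18×16.5 = 1191
n = Σf = 158
Mean = 1191 / 158 = 7.5380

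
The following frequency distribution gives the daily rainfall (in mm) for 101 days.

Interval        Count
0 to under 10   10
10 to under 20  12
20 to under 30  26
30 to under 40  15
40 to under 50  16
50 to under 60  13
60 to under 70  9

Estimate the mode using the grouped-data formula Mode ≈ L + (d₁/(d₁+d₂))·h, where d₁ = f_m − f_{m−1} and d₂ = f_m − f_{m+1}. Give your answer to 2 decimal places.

Modal class: 20 to under 30 (highest frequency 26).
d₁ = 26 − 12 = 14, d₂ = 26 − 15 = 11
Mode ≈ 20 + (14/(14+11)) × 10 = 20 + 5.6000 = 25.6000

25.60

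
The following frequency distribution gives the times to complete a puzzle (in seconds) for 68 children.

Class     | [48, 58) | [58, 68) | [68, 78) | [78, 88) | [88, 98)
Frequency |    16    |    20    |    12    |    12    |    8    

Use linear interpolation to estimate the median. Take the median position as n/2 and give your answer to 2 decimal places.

Cumulative frequencies: 16, 36, 48, 60, 68
n = 68; position = n/2 = 34.
This falls in the class [58, 68): L = 58, F = 16, f = 20, h = 10.
Median ≈ 58 + ((34 − 16) / 20) × 10 = 67.0000

67.00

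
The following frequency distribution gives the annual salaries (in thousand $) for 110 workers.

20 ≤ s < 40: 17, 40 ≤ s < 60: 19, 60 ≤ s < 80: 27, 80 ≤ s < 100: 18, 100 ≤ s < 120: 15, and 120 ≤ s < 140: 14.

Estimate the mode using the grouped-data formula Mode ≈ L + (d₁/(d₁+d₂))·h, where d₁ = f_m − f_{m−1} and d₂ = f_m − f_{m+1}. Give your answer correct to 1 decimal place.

69.4

Modal class: 60 ≤ s < 80 (highest frequency 27).
d₁ = 27 − 19 = 8, d₂ = 27 − 18 = 9
Mode ≈ 60 + (8/(8+9)) × 20 = 60 + 9.4118 = 69.4118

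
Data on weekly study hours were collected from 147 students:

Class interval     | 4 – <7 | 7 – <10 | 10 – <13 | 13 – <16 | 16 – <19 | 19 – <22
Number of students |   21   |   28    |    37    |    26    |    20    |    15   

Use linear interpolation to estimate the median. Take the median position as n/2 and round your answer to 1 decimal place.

12.0

Cumulative frequencies: 21, 49, 86, 112, 132, 147
n = 147; position = n/2 = 73.5.
This falls in the class 10 – <13: L = 10, F = 49, f = 37, h = 3.
Median ≈ 10 + ((73.5 − 49) / 37) × 3 = 11.9865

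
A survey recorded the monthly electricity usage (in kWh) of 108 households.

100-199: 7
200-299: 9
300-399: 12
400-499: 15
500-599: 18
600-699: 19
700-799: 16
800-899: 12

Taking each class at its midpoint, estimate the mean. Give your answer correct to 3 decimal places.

Midpoints: 149.5, 249.5, 349.5, 449.5, 549.5, 649.5, 749.5, 849.5
Σfm = 7×149.5 + 9×249.5 + 12×349.5 + 15×449.5 + 18×549.5 + 19×649.5 + 16×749.5 + 12×849.5 = 58646
n = Σf = 108
Mean = 58646 / 108 = 543.0185

543.019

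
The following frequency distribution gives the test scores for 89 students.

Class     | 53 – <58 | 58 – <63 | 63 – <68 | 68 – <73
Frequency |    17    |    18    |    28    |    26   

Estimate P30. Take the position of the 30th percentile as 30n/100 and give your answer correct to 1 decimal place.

60.7

Cumulative frequencies: 17, 35, 63, 89
n = 89; position = 30n/100 = 26.7.
This falls in the class 58 – <63: L = 58, F = 17, f = 18, h = 5.
30th percentile ≈ 58 + ((26.7 − 17) / 18) × 5 = 60.6944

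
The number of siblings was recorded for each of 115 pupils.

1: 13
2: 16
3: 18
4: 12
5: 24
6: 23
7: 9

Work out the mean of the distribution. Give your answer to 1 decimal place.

Values: 1, 2, 3, 4, 5, 6, 7
Σfx = 13×1 + 16×2 + 18×3 + 12×4 + 24×5 + 23×6 + 9×7 = 468
n = Σf = 115
Mean = 468 / 115 = 4.0696

4.1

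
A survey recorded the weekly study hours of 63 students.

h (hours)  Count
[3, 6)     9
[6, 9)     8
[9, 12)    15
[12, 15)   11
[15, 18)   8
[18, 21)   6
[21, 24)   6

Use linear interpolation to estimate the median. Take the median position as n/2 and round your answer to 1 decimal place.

Cumulative frequencies: 9, 17, 32, 43, 51, 57, 63
n = 63; position = n/2 = 31.5.
This falls in the class [9, 12): L = 9, F = 17, f = 15, h = 3.
Median ≈ 9 + ((31.5 − 17) / 15) × 3 = 11.9000

11.9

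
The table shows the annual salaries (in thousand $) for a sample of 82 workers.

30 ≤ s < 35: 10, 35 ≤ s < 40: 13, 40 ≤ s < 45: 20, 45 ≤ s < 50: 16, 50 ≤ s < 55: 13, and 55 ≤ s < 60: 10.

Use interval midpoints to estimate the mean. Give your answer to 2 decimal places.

44.88

Midpoints: 32.5, 37.5, 42.5, 47.5, 52.5, 57.5
Σfm = 10×32.5 + 13×37.5 + 20×42.5 + 16×47.5 + 13×52.5 + 10×57.5 = 3680
n = Σf = 82
Mean = 3680 / 82 = 44.8780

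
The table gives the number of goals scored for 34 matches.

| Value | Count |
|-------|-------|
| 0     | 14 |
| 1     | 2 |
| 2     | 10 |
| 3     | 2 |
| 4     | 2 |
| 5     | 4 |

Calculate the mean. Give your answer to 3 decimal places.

Values: 0, 1, 2, 3, 4, 5
Σfx = 14×0 + 2×1 + 10×2 + 2×3 + 2×4 + 4×5 = 56
n = Σf = 34
Mean = 56 / 34 = 1.6471

1.647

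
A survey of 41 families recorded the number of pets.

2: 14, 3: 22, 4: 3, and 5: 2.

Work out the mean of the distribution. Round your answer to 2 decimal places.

Values: 2, 3, 4, 5
Σfx = 14×2 + 22×3 + 3×4 + 2×5 = 116
n = Σf = 41
Mean = 116 / 41 = 2.8293

2.83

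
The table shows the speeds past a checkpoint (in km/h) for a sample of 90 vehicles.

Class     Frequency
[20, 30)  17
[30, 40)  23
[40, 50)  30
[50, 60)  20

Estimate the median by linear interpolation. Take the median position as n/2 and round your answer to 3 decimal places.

Cumulative frequencies: 17, 40, 70, 90
n = 90; position = n/2 = 45.
This falls in the class [40, 50): L = 40, F = 40, f = 30, h = 10.
Median ≈ 40 + ((45 − 40) / 30) × 10 = 41.6667

41.667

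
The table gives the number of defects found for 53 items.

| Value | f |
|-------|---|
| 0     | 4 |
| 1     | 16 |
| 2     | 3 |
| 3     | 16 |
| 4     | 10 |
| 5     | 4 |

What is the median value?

3

Cumulative frequencies: 4, 20, 23, 39, 49, 53
n = 53, so the median is the value in position (n+1)/2 = 27.
Position 27 falls at value 3.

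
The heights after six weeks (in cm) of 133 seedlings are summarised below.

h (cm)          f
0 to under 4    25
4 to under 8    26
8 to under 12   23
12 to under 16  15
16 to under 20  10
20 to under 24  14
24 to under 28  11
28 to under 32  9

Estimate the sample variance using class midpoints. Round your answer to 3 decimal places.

78.436

Midpoints: 2, 6, 10, 14, 18, 22, 26, 30
n = 133, Σfm = 1690, mean = 12.7068
Σfm² = 31828
Σf(m − x̄)² = Σfm² − (Σfm)²/n = 31828 − 1690²/133 = 10353.5639
Sample variance = 10353.5639 / 132 = 78.4361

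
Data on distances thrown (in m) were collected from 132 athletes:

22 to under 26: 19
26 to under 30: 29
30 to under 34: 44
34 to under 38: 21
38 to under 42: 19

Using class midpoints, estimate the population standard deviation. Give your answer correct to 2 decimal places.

Midpoints: 24, 28, 32, 36, 40
n = 132, Σfm = 4192, mean = 31.7576
Σfm² = 136352
Σf(m − x̄)² = Σfm² − (Σfm)²/n = 136352 − 4192²/132 = 3224.2424
Population variance = 3224.2424 / 132 = 24.4261
Standard deviation = √24.4261 = 4.9423

4.94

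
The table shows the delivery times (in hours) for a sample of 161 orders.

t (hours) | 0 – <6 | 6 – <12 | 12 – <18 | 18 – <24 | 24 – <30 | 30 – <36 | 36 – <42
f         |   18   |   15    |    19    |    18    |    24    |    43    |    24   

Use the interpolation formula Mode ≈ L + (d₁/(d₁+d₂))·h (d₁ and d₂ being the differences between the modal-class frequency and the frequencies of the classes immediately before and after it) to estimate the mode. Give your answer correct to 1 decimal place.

33.0

Modal class: 30 – <36 (highest frequency 43).
d₁ = 43 − 24 = 19, d₂ = 43 − 24 = 19
Mode ≈ 30 + (19/(19+19)) × 6 = 30 + 3.0000 = 33.0000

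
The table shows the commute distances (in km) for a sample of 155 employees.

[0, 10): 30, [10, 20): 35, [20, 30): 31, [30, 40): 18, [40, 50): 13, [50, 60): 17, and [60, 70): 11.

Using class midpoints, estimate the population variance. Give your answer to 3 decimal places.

Midpoints: 5, 15, 25, 35, 45, 55, 65
n = 155, Σfm = 4315, mean = 27.8387
Σfm² = 174275
Σf(m − x̄)² = Σfm² − (Σfm)²/n = 174275 − 4315²/155 = 54150.9677
Population variance = 54150.9677 / 155 = 349.3611

349.361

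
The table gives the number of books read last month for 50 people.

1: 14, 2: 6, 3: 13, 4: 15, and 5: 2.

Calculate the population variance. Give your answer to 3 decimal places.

Values: 1, 2, 3, 4, 5
n = 50, Σfx = 135, mean = 2.7000
Σfx² = 445
Σf(x − x̄)² = Σfx² − (Σfx)²/n = 445 − 135²/50 = 80.5000
Population variance = 80.5000 / 50 = 1.6100

1.610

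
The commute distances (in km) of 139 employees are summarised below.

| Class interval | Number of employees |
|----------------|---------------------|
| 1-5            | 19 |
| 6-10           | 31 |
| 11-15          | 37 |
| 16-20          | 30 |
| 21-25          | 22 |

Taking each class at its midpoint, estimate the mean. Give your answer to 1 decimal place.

13.2

Midpoints: 3, 8, 13, 18, 23
Σfm = 19×3 + 31×8 + 37×13 + 30×18 + 22×23 = 1832
n = Σf = 139
Mean = 1832 / 139 = 13.1799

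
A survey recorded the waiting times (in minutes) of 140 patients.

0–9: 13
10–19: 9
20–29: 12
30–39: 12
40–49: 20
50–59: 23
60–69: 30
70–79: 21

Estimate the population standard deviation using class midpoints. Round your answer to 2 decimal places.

21.94

Midpoints: 4.5, 14.5, 24.5, 34.5, 44.5, 54.5, 64.5, 74.5
n = 140, Σfm = 6540, mean = 46.7143
Σfm² = 372925
Σf(m − x̄)² = Σfm² − (Σfm)²/n = 372925 − 6540²/140 = 67413.5714
Population variance = 67413.5714 / 140 = 481.5255
Standard deviation = √481.5255 = 21.9437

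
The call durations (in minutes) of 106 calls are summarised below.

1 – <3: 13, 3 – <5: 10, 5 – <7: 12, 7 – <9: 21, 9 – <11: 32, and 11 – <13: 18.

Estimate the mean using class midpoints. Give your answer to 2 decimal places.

7.94

Midpoints: 2, 4, 6, 8, 10, 12
Σfm = 13×2 + 10×4 + 12×6 + 21×8 + 32×10 + 18×12 = 842
n = Σf = 106
Mean = 842 / 106 = 7.9434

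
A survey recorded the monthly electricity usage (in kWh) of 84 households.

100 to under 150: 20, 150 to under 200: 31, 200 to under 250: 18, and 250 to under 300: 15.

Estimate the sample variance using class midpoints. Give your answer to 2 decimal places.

Midpoints: 125, 175, 225, 275
n = 84, Σfm = 16100, mean = 191.6667
Σfm² = 3307500
Σf(m − x̄)² = Σfm² − (Σfm)²/n = 3307500 − 16100²/84 = 221666.6667
Sample variance = 221666.6667 / 83 = 2670.6827

2670.68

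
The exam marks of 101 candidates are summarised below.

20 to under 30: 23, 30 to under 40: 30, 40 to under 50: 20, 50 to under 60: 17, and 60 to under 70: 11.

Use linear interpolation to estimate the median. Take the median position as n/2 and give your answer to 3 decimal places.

Cumulative frequencies: 23, 53, 73, 90, 101
n = 101; position = n/2 = 50.5.
This falls in the class 30 to under 40: L = 30, F = 23, f = 30, h = 10.
Median ≈ 30 + ((50.5 − 23) / 30) × 10 = 39.1667

39.167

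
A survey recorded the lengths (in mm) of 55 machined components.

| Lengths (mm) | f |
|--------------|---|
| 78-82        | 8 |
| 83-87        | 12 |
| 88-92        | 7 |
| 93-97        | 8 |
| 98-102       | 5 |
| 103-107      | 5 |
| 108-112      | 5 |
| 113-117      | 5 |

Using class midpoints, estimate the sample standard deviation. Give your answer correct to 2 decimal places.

Midpoints: 80, 85, 90, 95, 100, 105, 110, 115
n = 55, Σfm = 5200, mean = 94.5455
Σfm² = 498550
Σf(m − x̄)² = Σfm² − (Σfm)²/n = 498550 − 5200²/55 = 6913.6364
Sample variance = 6913.6364 / 54 = 128.0303
Standard deviation = √128.0303 = 11.3150

11.32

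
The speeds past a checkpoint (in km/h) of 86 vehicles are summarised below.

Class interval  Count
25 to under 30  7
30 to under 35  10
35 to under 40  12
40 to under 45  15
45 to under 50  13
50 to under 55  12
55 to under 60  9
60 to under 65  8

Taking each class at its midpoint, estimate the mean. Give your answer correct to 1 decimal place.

Midpoints: 27.5, 32.5, 37.5, 42.5, 47.5, 52.5, 57.5, 62.5
Σfm = 7×27.5 + 10×32.5 + 12×37.5 + 15×42.5 + 13×47.5 + 12×52.5 + 9×57.5 + 8×62.5 = 3870
n = Σf = 86
Mean = 3870 / 86 = 45.0000

45.0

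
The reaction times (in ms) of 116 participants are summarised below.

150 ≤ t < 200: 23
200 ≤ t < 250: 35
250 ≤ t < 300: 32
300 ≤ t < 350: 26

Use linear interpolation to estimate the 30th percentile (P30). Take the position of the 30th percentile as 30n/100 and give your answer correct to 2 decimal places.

Cumulative frequencies: 23, 58, 90, 116
n = 116; position = 30n/100 = 34.8.
This falls in the class 200 ≤ t < 250: L = 200, F = 23, f = 35, h = 50.
30th percentile ≈ 200 + ((34.8 − 23) / 35) × 50 = 216.8571

216.86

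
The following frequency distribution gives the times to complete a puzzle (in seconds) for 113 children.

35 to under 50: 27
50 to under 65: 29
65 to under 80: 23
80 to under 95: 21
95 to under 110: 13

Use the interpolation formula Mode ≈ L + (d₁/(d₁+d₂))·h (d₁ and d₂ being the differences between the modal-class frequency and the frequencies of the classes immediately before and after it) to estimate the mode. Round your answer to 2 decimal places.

Modal class: 50 to under 65 (highest frequency 29).
d₁ = 29 − 27 = 2, d₂ = 29 − 23 = 6
Mode ≈ 50 + (2/(2+6)) × 15 = 50 + 3.7500 = 53.7500

53.75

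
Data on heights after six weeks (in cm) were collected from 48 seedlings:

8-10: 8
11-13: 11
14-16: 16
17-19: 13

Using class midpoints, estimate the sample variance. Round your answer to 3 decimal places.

9.941

Midpoints: 9, 12, 15, 18
n = 48, Σfm = 678, mean = 14.1250
Σfm² = 10044
Σf(m − x̄)² = Σfm² − (Σfm)²/n = 10044 − 678²/48 = 467.2500
Sample variance = 467.2500 / 47 = 9.9415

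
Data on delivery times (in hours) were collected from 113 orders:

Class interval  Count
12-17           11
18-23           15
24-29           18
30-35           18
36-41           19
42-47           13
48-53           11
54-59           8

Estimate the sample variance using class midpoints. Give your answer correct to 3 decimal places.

Midpoints: 14.5, 20.5, 26.5, 32.5, 38.5, 44.5, 50.5, 56.5
n = 113, Σfm = 3846.5, mean = 34.0398
Σfm² = 147766.25
Σf(m − x̄)² = Σfm² − (Σfm)²/n = 147766.25 − 3846.5²/113 = 16832.0708
Sample variance = 16832.0708 / 112 = 150.2863

150.286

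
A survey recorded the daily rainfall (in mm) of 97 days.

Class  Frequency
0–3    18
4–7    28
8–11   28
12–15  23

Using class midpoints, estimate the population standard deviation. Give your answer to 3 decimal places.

4.175

Midpoints: 1.5, 5.5, 9.5, 13.5
n = 97, Σfm = 757.5, mean = 7.8093
Σfm² = 7606.25
Σf(m − x̄)² = Σfm² − (Σfm)²/n = 7606.25 − 757.5²/97 = 1690.7216
Population variance = 1690.7216 / 97 = 17.4301
Standard deviation = √17.4301 = 4.1749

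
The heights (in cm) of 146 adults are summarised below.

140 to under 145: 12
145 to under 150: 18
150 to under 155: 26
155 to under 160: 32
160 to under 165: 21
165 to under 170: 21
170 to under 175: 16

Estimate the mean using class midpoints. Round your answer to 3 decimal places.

Midpoints: 142.5, 147.5, 152.5, 157.5, 162.5, 167.5, 172.5
Σfm = 12×142.5 + 18×147.5 + 26×152.5 + 32×157.5 + 21×162.5 + 21×167.5 + 16×172.5 = 23060
n = Σf = 146
Mean = 23060 / 146 = 157.9452

157.945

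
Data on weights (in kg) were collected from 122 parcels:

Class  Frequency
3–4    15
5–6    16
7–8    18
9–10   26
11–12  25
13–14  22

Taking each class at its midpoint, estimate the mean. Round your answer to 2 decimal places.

9.07

Midpoints: 3.5, 5.5, 7.5, 9.5, 11.5, 13.5
Σfm = 15×3.5 + 16×5.5 + 18×7.5 + 26×9.5 + 25×11.5 + 22×13.5 = 1107
n = Σf = 122
Mean = 1107 / 122 = 9.0738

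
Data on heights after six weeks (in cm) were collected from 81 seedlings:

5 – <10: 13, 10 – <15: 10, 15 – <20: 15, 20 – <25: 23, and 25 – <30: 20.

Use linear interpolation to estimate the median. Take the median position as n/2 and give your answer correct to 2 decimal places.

Cumulative frequencies: 13, 23, 38, 61, 81
n = 81; position = n/2 = 40.5.
This falls in the class 20 – <25: L = 20, F = 38, f = 23, h = 5.
Median ≈ 20 + ((40.5 − 38) / 23) × 5 = 20.5435

20.54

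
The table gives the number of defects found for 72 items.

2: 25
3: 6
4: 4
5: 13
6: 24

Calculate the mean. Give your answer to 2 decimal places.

4.07

Values: 2, 3, 4, 5, 6
Σfx = 25×2 + 6×3 + 4×4 + 13×5 + 24×6 = 293
n = Σf = 72
Mean = 293 / 72 = 4.0694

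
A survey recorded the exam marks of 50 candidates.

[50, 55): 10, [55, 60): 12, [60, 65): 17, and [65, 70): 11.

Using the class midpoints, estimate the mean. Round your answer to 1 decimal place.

Midpoints: 52.5, 57.5, 62.5, 67.5
Σfm = 10×52.5 + 12×57.5 + 17×62.5 + 11×67.5 = 3020
n = Σf = 50
Mean = 3020 / 50 = 60.4000

60.4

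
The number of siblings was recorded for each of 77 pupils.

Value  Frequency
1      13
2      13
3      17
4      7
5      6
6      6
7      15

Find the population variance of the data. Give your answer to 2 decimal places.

4.50

Values: 1, 2, 3, 4, 5, 6, 7
n = 77, Σfx = 289, mean = 3.7532
Σfx² = 1431
Σf(x − x̄)² = Σfx² − (Σfx)²/n = 1431 − 289²/77 = 346.3117
Population variance = 346.3117 / 77 = 4.4976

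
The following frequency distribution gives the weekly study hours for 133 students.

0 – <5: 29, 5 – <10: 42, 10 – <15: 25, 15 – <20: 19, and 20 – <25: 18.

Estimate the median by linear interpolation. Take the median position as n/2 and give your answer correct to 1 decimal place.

Cumulative frequencies: 29, 71, 96, 115, 133
n = 133; position = n/2 = 66.5.
This falls in the class 5 – <10: L = 5, F = 29, f = 42, h = 5.
Median ≈ 5 + ((66.5 − 29) / 42) × 5 = 9.4643

9.5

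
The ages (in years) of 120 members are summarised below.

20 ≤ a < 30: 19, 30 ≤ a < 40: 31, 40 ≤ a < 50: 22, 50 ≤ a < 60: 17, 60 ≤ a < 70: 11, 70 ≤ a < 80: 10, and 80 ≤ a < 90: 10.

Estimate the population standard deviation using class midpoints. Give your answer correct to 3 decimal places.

18.364

Midpoints: 25, 35, 45, 55, 65, 75, 85
n = 120, Σfm = 5800, mean = 48.3333
Σfm² = 320800
Σf(m − x̄)² = Σfm² − (Σfm)²/n = 320800 − 5800²/120 = 40466.6667
Population variance = 40466.6667 / 120 = 337.2222
Standard deviation = √337.2222 = 18.3636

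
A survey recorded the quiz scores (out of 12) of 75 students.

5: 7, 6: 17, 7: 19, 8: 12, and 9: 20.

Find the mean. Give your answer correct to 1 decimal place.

Values: 5, 6, 7, 8, 9
Σfx = 7×5 + 17×6 + 19×7 + 12×8 + 20×9 = 546
n = Σf = 75
Mean = 546 / 75 = 7.2800

7.3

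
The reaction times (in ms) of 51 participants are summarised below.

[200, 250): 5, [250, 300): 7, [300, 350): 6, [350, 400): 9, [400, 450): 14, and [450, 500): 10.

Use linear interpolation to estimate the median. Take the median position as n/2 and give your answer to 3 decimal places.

Cumulative frequencies: 5, 12, 18, 27, 41, 51
n = 51; position = n/2 = 25.5.
This falls in the class [350, 400): L = 350, F = 18, f = 9, h = 50.
Median ≈ 350 + ((25.5 − 18) / 9) × 50 = 391.6667

391.667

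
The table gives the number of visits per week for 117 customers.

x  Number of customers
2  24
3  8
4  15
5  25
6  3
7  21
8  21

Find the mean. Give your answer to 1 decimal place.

5.0

Values: 2, 3, 4, 5, 6, 7, 8
Σfx = 24×2 + 8×3 + 15×4 + 25×5 + 3×6 + 21×7 + 21×8 = 590
n = Σf = 117
Mean = 590 / 117 = 5.0427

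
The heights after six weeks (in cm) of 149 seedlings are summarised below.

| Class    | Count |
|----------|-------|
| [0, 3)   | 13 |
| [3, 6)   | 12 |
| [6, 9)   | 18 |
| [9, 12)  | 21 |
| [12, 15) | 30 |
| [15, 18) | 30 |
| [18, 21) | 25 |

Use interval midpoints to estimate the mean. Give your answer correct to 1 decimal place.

Midpoints: 1.5, 4.5, 7.5, 10.5, 13.5, 16.5, 19.5
Σfm = 13×1.5 + 12×4.5 + 18×7.5 + 21×10.5 + 30×13.5 + 30×16.5 + 25×19.5 = 1816.5
n = Σf = 149
Mean = 1816.5 / 149 = 12.1913

12.2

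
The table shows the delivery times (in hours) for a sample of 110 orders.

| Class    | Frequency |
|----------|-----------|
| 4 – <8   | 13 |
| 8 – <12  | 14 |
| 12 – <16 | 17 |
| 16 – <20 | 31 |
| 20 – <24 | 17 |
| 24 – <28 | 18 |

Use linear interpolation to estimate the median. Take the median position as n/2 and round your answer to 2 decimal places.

Cumulative frequencies: 13, 27, 44, 75, 92, 110
n = 110; position = n/2 = 55.
This falls in the class 16 – <20: L = 16, F = 44, f = 31, h = 4.
Median ≈ 16 + ((55 − 44) / 31) × 4 = 17.4194

17.42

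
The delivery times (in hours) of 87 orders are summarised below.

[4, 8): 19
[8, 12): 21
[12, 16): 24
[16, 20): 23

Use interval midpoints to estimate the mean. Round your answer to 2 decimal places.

Midpoints: 6, 10, 14, 18
Σfm = 19×6 + 21×10 + 24×14 + 23×18 = 1074
n = Σf = 87
Mean = 1074 / 87 = 12.3448

12.34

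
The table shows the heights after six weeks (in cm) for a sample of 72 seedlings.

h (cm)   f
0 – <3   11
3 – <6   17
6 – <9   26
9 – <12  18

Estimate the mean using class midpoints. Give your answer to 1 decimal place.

6.6

Midpoints: 1.5, 4.5, 7.5, 10.5
Σfm = 11×1.5 + 17×4.5 + 26×7.5 + 18×10.5 = 477
n = Σf = 72
Mean = 477 / 72 = 6.6250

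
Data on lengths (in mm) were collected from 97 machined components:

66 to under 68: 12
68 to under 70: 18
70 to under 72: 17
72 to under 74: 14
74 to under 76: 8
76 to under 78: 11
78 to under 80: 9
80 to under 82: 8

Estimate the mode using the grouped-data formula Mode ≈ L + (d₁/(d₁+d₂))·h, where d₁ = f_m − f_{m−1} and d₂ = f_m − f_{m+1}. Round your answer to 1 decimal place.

Modal class: 68 to under 70 (highest frequency 18).
d₁ = 18 − 12 = 6, d₂ = 18 − 17 = 1
Mode ≈ 68 + (6/(6+1)) × 2 = 68 + 1.7143 = 69.7143

69.7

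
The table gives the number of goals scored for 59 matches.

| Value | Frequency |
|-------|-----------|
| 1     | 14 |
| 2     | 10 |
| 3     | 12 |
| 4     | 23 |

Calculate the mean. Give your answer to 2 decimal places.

2.75

Values: 1, 2, 3, 4
Σfx = 14×1 + 10×2 + 12×3 + 23×4 = 162
n = Σf = 59
Mean = 162 / 59 = 2.7458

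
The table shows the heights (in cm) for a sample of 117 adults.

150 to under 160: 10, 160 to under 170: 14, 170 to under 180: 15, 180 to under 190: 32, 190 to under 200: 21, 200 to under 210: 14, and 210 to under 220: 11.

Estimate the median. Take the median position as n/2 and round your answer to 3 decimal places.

Cumulative frequencies: 10, 24, 39, 71, 92, 106, 117
n = 117; position = n/2 = 58.5.
This falls in the class 180 to under 190: L = 180, F = 39, f = 32, h = 10.
Median ≈ 180 + ((58.5 − 39) / 32) × 10 = 186.0938

186.094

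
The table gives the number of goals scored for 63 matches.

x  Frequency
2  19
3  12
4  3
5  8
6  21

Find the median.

Cumulative frequencies: 19, 31, 34, 42, 63
n = 63, so the median is the value in position (n+1)/2 = 32.
Position 32 falls at value 4.

4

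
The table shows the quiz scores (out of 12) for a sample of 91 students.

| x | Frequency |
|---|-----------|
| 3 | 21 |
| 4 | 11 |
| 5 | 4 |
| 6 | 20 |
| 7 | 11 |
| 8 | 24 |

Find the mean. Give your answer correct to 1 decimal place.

5.7

Values: 3, 4, 5, 6, 7, 8
Σfx = 21×3 + 11×4 + 4×5 + 20×6 + 11×7 + 24×8 = 516
n = Σf = 91
Mean = 516 / 91 = 5.6703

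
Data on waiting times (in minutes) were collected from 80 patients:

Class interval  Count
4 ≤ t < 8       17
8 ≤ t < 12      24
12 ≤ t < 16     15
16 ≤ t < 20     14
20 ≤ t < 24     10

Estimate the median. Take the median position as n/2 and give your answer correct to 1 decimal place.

11.8

Cumulative frequencies: 17, 41, 56, 70, 80
n = 80; position = n/2 = 40.
This falls in the class 8 ≤ t < 12: L = 8, F = 17, f = 24, h = 4.
Median ≈ 8 + ((40 − 17) / 24) × 4 = 11.8333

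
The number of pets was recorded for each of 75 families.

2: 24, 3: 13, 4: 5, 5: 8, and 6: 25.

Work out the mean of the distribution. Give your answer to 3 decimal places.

3.960

Values: 2, 3, 4, 5, 6
Σfx = 24×2 + 13×3 + 5×4 + 8×5 + 25×6 = 297
n = Σf = 75
Mean = 297 / 75 = 3.9600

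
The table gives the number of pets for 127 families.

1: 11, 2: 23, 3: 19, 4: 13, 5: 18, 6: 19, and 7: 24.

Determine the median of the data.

Cumulative frequencies: 11, 34, 53, 66, 84, 103, 127
n = 127, so the median is the value in position (n+1)/2 = 64.
Position 64 falls at value 4.

4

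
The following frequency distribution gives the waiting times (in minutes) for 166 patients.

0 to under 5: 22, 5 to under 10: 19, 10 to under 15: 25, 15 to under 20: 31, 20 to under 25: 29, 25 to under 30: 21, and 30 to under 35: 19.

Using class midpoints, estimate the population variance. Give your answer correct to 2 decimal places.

87.80

Midpoints: 2.5, 7.5, 12.5, 17.5, 22.5, 27.5, 32.5
n = 166, Σfm = 2900, mean = 17.4699
Σfm² = 65237.5
Σf(m − x̄)² = Σfm² − (Σfm)²/n = 65237.5 − 2900²/166 = 14574.8494
Population variance = 14574.8494 / 166 = 87.8003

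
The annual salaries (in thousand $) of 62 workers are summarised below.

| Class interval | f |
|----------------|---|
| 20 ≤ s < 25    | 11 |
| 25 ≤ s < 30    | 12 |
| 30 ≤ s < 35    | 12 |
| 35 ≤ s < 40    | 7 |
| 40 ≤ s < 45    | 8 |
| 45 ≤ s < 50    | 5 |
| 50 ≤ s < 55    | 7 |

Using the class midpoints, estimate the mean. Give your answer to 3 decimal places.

Midpoints: 22.5, 27.5, 32.5, 37.5, 42.5, 47.5, 52.5
Σfm = 11×22.5 + 12×27.5 + 12×32.5 + 7×37.5 + 8×42.5 + 5×47.5 + 7×52.5 = 2175
n = Σf = 62
Mean = 2175 / 62 = 35.0806

35.081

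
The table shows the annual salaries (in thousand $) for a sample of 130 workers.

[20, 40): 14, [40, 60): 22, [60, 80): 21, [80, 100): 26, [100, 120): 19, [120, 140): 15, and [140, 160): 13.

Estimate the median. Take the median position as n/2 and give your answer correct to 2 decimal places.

86.15

Cumulative frequencies: 14, 36, 57, 83, 102, 117, 130
n = 130; position = n/2 = 65.
This falls in the class [80, 100): L = 80, F = 57, f = 26, h = 20.
Median ≈ 80 + ((65 − 57) / 26) × 20 = 86.1538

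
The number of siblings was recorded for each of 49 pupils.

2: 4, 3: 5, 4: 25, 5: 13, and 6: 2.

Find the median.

4

Cumulative frequencies: 4, 9, 34, 47, 49
n = 49, so the median is the value in position (n+1)/2 = 25.
Position 25 falls at value 4.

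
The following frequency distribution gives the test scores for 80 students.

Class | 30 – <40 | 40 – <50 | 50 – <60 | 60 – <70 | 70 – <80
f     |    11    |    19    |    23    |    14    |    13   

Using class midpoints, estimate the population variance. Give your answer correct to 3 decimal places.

Midpoints: 35, 45, 55, 65, 75
n = 80, Σfm = 4390, mean = 54.8750
Σfm² = 253800
Σf(m − x̄)² = Σfm² − (Σfm)²/n = 253800 − 4390²/80 = 12898.7500
Population variance = 12898.7500 / 80 = 161.2344

161.234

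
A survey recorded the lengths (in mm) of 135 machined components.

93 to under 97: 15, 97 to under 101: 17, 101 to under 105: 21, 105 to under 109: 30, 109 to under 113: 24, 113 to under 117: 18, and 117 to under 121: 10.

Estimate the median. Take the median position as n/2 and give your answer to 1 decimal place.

Cumulative frequencies: 15, 32, 53, 83, 107, 125, 135
n = 135; position = n/2 = 67.5.
This falls in the class 105 to under 109: L = 105, F = 53, f = 30, h = 4.
Median ≈ 105 + ((67.5 − 53) / 30) × 4 = 106.9333

106.9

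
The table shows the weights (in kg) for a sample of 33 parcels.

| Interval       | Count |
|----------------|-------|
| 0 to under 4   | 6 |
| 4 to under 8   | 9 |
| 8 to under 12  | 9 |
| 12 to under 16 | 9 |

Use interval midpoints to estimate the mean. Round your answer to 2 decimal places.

8.55

Midpoints: 2, 6, 10, 14
Σfm = 6×2 + 9×6 + 9×10 + 9×14 = 282
n = Σf = 33
Mean = 282 / 33 = 8.5455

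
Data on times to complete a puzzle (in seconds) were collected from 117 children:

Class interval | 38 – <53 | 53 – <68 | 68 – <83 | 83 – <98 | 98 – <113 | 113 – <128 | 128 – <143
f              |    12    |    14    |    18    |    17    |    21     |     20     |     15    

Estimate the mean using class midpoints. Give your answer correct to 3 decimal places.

Midpoints: 45.5, 60.5, 75.5, 90.5, 105.5, 120.5, 135.5
Σfm = 12×45.5 + 14×60.5 + 18×75.5 + 17×90.5 + 21×105.5 + 20×120.5 + 15×135.5 = 10948.5
n = Σf = 117
Mean = 10948.5 / 117 = 93.5769

93.577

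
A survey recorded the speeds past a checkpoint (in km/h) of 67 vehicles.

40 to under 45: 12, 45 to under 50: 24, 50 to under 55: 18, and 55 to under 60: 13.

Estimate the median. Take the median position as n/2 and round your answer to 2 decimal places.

49.48

Cumulative frequencies: 12, 36, 54, 67
n = 67; position = n/2 = 33.5.
This falls in the class 45 to under 50: L = 45, F = 12, f = 24, h = 5.
Median ≈ 45 + ((33.5 − 12) / 24) × 5 = 49.4792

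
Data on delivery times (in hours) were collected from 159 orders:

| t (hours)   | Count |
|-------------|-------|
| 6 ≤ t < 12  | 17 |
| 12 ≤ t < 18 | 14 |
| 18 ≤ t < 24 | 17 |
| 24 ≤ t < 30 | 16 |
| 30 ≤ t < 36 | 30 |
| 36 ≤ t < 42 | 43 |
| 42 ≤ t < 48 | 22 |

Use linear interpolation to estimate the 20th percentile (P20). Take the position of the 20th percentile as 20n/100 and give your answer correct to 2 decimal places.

Cumulative frequencies: 17, 31, 48, 64, 94, 137, 159
n = 159; position = 20n/100 = 31.8.
This falls in the class 18 ≤ t < 24: L = 18, F = 31, f = 17, h = 6.
20th percentile ≈ 18 + ((31.8 − 31) / 17) × 6 = 18.2824

18.28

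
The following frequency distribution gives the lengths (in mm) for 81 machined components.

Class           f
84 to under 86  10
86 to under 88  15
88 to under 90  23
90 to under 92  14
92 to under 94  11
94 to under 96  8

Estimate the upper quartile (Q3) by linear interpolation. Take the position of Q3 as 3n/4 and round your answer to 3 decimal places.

91.821

Cumulative frequencies: 10, 25, 48, 62, 73, 81
n = 81; position = 3n/4 = 60.75.
This falls in the class 90 to under 92: L = 90, F = 48, f = 14, h = 2.
Upper quartile ≈ 90 + ((60.75 − 48) / 14) × 2 = 91.8214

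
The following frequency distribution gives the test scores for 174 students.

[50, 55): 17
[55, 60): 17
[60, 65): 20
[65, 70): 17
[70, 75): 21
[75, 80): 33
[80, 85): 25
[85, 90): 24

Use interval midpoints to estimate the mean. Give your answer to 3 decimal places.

Midpoints: 52.5, 57.5, 62.5, 67.5, 72.5, 77.5, 82.5, 87.5
Σfm = 17×52.5 + 17×57.5 + 20×62.5 + 17×67.5 + 21×72.5 + 33×77.5 + 25×82.5 + 24×87.5 = 12510
n = Σf = 174
Mean = 12510 / 174 = 71.8966

71.897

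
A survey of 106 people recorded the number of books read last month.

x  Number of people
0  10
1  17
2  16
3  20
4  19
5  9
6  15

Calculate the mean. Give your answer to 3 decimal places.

Values: 0, 1, 2, 3, 4, 5, 6
Σfx = 10×0 + 17×1 + 16×2 + 20×3 + 19×4 + 9×5 + 15×6 = 320
n = Σf = 106
Mean = 320 / 106 = 3.0189

3.019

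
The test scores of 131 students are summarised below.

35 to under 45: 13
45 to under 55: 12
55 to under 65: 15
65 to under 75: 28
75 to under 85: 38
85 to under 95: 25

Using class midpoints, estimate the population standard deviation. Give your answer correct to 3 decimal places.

15.562

Midpoints: 40, 50, 60, 70, 80, 90
n = 131, Σfm = 9270, mean = 70.7634
Σfm² = 687700
Σf(m − x̄)² = Σfm² − (Σfm)²/n = 687700 − 9270²/131 = 31723.6641
Population variance = 31723.6641 / 131 = 242.1654
Standard deviation = √242.1654 = 15.5617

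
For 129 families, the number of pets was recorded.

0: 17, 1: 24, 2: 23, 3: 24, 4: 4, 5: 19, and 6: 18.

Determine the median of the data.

Cumulative frequencies: 17, 41, 64, 88, 92, 111, 129
n = 129, so the median is the value in position (n+1)/2 = 65.
Position 65 falls at value 3.

3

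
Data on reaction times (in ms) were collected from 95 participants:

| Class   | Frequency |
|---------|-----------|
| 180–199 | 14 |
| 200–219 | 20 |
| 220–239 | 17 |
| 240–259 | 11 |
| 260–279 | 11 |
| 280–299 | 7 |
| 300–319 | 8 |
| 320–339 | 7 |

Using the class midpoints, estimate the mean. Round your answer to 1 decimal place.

244.9

Midpoints: 189.5, 209.5, 229.5, 249.5, 269.5, 289.5, 309.5, 329.5
Σfm = 14×189.5 + 20×209.5 + 17×229.5 + 11×249.5 + 11×269.5 + 7×289.5 + 8×309.5 + 7×329.5 = 23262.5
n = Σf = 95
Mean = 23262.5 / 95 = 244.8684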